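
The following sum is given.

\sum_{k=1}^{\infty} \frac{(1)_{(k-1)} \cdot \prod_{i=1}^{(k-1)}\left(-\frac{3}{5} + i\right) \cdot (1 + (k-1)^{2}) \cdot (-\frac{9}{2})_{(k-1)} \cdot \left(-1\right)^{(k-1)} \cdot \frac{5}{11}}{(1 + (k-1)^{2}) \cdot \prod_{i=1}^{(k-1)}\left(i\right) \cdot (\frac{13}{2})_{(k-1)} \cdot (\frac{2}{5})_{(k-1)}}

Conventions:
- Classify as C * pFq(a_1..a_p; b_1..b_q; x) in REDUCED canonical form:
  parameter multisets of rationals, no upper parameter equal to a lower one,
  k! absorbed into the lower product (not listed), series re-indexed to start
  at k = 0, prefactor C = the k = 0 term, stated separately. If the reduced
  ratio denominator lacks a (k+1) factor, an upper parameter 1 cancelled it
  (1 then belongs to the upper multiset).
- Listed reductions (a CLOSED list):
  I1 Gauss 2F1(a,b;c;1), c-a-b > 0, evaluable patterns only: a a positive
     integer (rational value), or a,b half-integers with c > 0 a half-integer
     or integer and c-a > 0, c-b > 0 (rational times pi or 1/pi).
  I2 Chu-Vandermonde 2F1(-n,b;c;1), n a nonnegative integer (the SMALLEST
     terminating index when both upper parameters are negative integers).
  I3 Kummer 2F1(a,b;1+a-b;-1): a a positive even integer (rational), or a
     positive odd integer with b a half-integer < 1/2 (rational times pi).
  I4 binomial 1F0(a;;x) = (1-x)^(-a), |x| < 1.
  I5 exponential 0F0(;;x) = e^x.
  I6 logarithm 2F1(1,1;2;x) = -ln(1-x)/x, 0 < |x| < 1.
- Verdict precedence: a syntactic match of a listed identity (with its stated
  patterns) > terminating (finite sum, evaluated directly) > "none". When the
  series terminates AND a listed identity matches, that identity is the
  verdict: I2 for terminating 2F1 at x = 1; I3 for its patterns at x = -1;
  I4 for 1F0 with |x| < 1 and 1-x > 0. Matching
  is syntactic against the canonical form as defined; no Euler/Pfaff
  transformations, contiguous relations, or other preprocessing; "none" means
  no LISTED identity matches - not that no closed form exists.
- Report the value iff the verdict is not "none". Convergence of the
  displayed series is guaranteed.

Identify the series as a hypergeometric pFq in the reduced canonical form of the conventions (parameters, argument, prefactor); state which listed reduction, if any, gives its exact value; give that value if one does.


Canonical form: C = \frac{5}{11} times 2F1 with upper {-\frac{9}{2}, 1}, lower {\frac{13}{2}}, x = -1. Verdict at x = -1: the Kummer evaluation I3 matches (x = -1; c = \frac{13}{2} equals 1+a-b for upper {-\frac{9}{2}, 1}: listed pattern). Its exact value is \frac{315}{1024} \cdot \pi.

The tell: from the first term \frac{5}{11}: the running product (C = 5/11, x = -1) telescopes to a rising factorial.
Step ratio: r(k) = -1 * (k-\frac{9}{2}) (k+1) / [(k+\frac{13}{2}) (k+1)] - poly over poly, x = -1 from leading terms; C = \frac{5}{11} at k = 0.


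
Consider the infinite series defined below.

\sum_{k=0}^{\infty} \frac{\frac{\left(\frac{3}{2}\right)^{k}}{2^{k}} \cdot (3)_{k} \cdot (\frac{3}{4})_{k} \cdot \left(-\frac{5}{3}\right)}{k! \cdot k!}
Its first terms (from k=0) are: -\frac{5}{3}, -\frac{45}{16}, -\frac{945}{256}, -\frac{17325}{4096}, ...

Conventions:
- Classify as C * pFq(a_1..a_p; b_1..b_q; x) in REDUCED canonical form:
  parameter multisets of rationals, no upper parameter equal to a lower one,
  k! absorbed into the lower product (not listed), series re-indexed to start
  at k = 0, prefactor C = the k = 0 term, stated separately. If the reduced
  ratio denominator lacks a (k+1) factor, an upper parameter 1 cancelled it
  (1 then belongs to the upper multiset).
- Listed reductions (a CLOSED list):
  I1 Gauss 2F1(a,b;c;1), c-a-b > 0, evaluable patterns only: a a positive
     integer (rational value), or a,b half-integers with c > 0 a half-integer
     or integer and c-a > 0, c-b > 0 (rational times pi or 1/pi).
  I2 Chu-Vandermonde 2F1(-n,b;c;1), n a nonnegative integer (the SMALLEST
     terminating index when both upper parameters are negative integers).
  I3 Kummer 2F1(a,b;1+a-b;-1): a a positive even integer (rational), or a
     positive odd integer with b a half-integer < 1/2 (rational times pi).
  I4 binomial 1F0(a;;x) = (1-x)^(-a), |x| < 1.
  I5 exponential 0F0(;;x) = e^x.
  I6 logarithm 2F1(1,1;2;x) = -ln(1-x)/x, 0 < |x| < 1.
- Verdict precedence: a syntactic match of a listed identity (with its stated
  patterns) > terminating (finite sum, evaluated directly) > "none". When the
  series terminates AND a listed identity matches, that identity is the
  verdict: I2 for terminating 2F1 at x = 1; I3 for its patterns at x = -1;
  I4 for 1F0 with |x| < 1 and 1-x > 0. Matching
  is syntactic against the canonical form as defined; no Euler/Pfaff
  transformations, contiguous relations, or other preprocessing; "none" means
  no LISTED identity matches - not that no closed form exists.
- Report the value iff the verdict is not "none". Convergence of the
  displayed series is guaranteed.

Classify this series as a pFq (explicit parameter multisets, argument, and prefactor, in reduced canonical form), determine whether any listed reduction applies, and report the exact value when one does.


Canonical form: C = -\frac{5}{3} times 2F1 with upper {\frac{3}{4}, 3}, lower {1}, x = \frac{3}{4}. Verdict: none. A 2F1 with upper {\frac{3}{4}, 3} fits none of I1-I6 at x = \frac{3}{4}; the sum runs forever.

First insight: t_0 being -\frac{5}{3}, the denominator's factorial ratio (C = -5/3, x = 3/4) is a lower Pochhammer.
Ratio: r(k) = \frac{3}{4} * (k+\frac{3}{4}) (k+3) / [(k+1) (k+1)] - rational in k, leading ratio \frac{3}{4}; with t_0 = -\frac{5}{3}, classification follows.


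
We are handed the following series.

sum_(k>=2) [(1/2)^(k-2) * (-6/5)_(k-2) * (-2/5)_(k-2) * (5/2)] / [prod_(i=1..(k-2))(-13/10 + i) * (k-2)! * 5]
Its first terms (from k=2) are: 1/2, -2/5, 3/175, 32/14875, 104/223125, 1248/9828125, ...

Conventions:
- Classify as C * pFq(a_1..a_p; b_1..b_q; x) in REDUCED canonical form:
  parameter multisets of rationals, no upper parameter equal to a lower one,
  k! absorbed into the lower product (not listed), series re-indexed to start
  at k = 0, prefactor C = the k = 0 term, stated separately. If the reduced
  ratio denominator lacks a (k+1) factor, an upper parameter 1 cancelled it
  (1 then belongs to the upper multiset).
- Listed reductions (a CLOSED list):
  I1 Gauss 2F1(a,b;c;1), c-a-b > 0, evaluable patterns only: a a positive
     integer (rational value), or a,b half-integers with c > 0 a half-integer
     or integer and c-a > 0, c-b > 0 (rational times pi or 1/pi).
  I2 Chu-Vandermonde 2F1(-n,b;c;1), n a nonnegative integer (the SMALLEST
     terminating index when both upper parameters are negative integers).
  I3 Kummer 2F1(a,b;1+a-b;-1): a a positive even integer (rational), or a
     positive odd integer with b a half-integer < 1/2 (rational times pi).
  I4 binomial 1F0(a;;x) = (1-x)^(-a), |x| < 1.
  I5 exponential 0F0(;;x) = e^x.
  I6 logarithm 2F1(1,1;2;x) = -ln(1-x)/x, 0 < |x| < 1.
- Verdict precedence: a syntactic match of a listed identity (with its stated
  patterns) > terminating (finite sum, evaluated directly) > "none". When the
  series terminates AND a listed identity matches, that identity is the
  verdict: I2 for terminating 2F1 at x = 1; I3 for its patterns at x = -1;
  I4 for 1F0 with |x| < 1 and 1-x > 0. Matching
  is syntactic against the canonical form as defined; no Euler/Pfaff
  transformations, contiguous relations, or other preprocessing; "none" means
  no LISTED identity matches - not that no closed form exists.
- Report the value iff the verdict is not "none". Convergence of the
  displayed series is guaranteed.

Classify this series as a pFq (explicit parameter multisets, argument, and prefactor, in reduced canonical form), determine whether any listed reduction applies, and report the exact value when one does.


Prefactor 1/2, argument 1/2: 2F1 with upper {-6/5, -2/5} over lower {-3/10}. Verdict: none here - no I1-I6 shape fits x = 1/2 with lower {-3/10}.

Key step: with t_0 = 1/2, the constant factors (C = 1/2, x = 1/2) combine into one prefactor.
Term ratio: r(k) = (1/2) * (k-6/5) (k-2/5) / [(k-3/10) (k+1)] - rational in k. x = (1/2); t_0 = 1/2; negate the roots.


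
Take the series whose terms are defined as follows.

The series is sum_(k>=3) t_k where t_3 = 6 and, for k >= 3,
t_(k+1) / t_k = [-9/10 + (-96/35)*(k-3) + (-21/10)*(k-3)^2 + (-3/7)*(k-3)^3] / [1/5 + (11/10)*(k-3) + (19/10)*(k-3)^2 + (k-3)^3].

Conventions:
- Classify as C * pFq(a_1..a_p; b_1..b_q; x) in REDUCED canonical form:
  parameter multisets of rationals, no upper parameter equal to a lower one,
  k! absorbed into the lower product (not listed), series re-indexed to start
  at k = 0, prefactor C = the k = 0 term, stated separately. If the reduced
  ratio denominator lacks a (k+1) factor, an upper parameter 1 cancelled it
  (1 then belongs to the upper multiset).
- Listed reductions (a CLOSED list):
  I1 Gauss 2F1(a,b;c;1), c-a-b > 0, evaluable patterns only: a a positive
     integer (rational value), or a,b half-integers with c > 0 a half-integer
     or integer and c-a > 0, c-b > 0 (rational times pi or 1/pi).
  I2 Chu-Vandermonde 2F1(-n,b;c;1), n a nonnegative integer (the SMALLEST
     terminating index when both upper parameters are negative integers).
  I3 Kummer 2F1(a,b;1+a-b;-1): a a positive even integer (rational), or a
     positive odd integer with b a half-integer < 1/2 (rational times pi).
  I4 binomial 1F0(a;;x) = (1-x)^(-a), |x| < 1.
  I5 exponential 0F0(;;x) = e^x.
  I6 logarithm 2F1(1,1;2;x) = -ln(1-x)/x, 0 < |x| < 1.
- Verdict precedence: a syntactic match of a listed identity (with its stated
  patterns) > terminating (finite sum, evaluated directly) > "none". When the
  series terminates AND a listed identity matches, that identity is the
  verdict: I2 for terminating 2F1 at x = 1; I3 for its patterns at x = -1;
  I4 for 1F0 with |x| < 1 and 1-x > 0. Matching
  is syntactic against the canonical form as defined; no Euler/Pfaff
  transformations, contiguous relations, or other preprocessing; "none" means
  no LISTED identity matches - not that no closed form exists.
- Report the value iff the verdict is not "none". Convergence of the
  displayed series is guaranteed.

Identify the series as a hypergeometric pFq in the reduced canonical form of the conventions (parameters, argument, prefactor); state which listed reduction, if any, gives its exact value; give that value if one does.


Prefactor 6, argument -3/7: 2F1 with upper {7/5, 3} over lower {2/5}. Verdict: none - at argument -3/7 the multisets {7/5, 3} ; {2/5} match no listed identity.

First insight: from the first term 6: cancel k + 1/2 from the displayed ratio first; then prefactor 6.
Consecutive-term ratio: r(k) = (-3/7) * (k+7/5) (k+3) / [(k+2/5) (k+1)] - poly over poly, x = (-3/7) from leading terms; C = 6 at k = 0.


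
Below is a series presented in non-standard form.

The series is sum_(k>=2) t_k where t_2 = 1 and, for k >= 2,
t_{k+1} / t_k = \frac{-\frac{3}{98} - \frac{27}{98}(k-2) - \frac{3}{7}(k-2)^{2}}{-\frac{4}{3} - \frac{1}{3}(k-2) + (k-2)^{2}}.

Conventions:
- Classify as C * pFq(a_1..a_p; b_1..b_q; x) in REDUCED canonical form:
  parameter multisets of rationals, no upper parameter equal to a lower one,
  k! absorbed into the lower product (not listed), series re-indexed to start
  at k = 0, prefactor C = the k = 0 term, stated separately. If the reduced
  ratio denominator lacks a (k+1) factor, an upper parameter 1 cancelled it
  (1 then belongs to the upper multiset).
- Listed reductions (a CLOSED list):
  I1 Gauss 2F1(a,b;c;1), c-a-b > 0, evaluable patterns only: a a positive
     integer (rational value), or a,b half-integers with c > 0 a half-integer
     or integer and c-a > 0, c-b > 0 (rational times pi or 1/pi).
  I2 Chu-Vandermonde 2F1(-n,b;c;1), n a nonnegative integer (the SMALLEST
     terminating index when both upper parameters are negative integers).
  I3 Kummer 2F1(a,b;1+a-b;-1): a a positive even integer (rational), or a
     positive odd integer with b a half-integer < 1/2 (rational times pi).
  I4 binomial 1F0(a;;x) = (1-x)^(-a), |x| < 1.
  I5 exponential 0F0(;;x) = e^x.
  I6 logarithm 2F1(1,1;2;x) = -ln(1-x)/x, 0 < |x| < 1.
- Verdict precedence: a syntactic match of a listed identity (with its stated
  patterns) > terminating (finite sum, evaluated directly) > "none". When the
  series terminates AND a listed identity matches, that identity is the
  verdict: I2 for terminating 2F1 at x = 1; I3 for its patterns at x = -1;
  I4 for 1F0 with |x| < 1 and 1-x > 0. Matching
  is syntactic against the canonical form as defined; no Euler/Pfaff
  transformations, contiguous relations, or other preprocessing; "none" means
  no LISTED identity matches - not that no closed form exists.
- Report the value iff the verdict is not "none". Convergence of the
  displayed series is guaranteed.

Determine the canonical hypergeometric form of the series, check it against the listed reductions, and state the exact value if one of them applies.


Key observation: from the first term 1: roots of the ratio polynomials (C = 1) are the negated parameters.
Ratio: r(k) = -\frac{3}{7} * (k+\frac{1}{7}) (k+\frac{1}{2}) / [(k-\frac{4}{3}) (k+1)] - rational in k, leading ratio -\frac{3}{7}; with t_0 = 1, classification follows.

At argument -\frac{3}{7}: a 2F1 with upper {\frac{1}{7}, \frac{1}{2}}, lower {-\frac{4}{3}}, scaled by C = 1. Verdict: none. No listed pattern accepts 2F1(\frac{1}{7}, \frac{1}{2}; -\frac{4}{3}; -\frac{3}{7}).


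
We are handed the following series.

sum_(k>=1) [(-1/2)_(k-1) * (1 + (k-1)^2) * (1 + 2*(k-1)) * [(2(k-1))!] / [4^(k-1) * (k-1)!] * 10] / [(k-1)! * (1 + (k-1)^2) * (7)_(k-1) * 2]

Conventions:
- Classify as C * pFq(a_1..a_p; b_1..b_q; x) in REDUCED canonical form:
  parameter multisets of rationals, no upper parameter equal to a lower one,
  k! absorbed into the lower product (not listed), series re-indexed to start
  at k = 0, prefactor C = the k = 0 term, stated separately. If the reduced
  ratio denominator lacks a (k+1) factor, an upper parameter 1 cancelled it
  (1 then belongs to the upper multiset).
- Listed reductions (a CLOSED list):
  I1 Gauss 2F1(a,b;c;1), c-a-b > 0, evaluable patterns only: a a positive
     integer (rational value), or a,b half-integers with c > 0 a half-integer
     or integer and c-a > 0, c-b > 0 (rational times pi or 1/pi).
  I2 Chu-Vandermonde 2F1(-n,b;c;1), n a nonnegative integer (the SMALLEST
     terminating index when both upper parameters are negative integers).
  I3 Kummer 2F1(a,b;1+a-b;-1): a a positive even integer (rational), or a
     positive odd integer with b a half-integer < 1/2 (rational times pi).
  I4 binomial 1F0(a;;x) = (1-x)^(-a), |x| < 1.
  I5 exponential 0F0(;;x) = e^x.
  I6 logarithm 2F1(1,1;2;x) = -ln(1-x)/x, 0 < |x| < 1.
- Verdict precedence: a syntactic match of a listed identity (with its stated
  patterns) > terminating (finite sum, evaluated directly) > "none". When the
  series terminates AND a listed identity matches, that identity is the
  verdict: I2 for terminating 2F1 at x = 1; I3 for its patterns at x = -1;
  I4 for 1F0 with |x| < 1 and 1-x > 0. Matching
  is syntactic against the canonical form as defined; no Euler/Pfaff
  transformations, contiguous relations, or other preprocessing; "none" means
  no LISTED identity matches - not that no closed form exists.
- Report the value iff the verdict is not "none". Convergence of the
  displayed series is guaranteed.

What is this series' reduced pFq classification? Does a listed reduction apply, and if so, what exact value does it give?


The series (x = 1) is 2F1: upper {-1/2, 3/2}, lower {7}, prefactor 5. Verdict: Gauss's theorem I1 (half-integer case) matches (x = 1; upper {-1/2, 3/2} half-integers, c = 7 in the evaluable pattern). Sum: (2621440/189189) / pi.

First insight: x = 1 and the factor k^2 + 1 cancels (top and bottom), leaving C = 5.
Step ratio: r(k) = 1 * (k-1/2) (k+3/2) / [(k+7) (k+1)] ; factor over Q: parameters, x = 1, and C = 5.


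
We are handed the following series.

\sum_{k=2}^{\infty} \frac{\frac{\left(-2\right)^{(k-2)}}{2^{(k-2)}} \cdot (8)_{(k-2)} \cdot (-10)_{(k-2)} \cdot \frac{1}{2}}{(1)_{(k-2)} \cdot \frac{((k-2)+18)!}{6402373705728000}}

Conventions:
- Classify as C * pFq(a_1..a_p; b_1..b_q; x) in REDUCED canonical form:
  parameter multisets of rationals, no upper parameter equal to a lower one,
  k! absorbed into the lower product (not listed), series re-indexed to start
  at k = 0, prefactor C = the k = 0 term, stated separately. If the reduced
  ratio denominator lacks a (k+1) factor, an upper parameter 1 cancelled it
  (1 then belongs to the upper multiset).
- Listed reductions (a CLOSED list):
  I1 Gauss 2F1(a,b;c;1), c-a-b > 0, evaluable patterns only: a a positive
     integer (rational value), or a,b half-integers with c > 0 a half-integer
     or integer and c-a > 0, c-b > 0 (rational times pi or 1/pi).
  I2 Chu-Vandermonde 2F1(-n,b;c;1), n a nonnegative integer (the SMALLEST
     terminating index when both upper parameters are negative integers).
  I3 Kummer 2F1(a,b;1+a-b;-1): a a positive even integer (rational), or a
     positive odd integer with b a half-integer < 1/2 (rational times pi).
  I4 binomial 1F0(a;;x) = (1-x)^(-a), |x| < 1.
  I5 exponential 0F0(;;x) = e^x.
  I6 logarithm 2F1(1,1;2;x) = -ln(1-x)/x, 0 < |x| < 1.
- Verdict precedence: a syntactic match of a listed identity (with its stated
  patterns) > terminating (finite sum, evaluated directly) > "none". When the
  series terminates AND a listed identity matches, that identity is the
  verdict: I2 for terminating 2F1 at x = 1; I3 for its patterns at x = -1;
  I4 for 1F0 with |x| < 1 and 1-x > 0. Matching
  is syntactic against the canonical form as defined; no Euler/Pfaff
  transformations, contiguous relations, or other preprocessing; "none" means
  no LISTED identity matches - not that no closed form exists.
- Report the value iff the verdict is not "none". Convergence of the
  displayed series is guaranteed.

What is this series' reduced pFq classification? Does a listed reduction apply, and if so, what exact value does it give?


Reduced: x = -1, 2F1, upper = {-10, 8}, lower = {19}, C = \frac{1}{2}. Verdict: this is Kummer's theorem (I3) (x = -1; c = 19 equals 1+a-b for upper {-10, 8}: listed pattern). Value: \frac{153}{7}.

The tell: with t_0 = \frac{1}{2}, the two k-th powers (C = 1/2, x = -1) combine into one argument.
Adjacent-term ratio: r(k) = -1 * (k-10) (k+8) / [(k+19) (k+1)] ; factor over Q: parameters, x = -1, and C = \frac{1}{2}.


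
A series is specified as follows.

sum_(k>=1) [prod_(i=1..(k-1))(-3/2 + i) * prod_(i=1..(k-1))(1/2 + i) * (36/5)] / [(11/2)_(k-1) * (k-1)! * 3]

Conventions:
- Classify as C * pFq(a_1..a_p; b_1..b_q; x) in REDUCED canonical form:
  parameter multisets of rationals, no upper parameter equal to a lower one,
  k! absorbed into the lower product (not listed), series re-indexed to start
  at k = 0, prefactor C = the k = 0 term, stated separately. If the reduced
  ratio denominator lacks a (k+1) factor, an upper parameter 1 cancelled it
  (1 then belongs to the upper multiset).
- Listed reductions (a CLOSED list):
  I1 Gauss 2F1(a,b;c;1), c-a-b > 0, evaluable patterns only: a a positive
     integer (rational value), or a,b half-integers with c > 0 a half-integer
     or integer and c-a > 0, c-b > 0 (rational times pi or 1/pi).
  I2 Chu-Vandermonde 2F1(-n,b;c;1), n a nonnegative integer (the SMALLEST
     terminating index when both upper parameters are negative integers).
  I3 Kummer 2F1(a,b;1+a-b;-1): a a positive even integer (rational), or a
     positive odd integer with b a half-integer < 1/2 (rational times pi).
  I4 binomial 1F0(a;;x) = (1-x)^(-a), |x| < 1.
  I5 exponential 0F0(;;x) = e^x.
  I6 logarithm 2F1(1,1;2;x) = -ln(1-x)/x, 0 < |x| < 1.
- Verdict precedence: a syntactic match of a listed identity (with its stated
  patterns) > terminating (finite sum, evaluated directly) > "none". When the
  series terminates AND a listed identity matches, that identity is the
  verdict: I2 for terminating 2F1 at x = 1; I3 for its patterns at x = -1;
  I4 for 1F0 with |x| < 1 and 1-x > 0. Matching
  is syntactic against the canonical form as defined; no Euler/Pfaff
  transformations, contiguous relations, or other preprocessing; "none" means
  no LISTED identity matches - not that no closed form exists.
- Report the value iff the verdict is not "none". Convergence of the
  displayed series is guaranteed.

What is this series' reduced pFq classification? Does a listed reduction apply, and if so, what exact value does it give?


Structural cue: with t_0 = 12/5, the constant factors (prefactor 12/5) combine into one prefactor.
Term ratio: r(k) = 1 * (k-1/2) (k+3/2) / [(k+11/2) (k+1)] - rational; roots negated = parameters, x = 1, C = 12/5.

This is 12/5 * 2F1(-1/2, 3/2; 11/2; 1) in reduced canonical form. Verdict: Gauss (I1, half-integer pattern) applies (x = 1; upper {-1/2, 3/2} half-integers, c = 11/2 in the evaluable pattern). Exact value: (1323/2048) * pi.


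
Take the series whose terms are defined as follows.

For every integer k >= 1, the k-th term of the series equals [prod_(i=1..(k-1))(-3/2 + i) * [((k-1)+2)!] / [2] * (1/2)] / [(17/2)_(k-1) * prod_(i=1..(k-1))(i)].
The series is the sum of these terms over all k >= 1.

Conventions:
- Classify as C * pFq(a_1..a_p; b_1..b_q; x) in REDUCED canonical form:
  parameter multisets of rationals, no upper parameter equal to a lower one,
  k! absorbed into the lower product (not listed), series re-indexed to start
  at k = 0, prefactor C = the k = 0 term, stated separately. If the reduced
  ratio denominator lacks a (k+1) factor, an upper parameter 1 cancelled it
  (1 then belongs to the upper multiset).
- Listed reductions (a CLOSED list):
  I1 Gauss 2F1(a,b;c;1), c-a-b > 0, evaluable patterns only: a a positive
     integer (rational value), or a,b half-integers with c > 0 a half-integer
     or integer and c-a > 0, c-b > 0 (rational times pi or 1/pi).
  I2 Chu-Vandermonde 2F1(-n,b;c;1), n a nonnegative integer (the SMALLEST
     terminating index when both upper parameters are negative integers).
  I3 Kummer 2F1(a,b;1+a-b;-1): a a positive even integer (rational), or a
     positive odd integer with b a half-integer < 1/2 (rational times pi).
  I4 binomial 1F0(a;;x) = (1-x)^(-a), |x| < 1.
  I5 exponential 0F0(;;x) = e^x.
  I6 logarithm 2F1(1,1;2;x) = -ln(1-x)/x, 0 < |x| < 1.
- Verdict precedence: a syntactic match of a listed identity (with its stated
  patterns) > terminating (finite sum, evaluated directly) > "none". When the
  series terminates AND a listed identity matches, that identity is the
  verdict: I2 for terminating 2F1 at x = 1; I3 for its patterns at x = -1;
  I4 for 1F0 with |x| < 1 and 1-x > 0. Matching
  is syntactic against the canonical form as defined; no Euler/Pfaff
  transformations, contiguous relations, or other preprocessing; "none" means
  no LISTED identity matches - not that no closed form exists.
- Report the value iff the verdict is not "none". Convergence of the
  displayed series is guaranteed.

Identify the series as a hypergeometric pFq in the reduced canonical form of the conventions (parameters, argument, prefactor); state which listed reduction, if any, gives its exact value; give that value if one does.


Reduced: x = 1, 2F1, upper = {-1/2, 3}, lower = {17/2}, C = 1/2. Verdict: the Gauss summation I1 applies (x = 1: the Gamma ratio telescopes since c-a-b = 6 > 0 and a = 3 in Z>0). Hence: 715/1792.

Key step: x = 1 and the product of the first k integers (C = 1/2) is k!.
Consecutive-term ratio: r(k) = 1 * (k-1/2) (k+3) / [(k+17/2) (k+1)] - rational in k. x = 1; t_0 = 1/2; negate the roots.


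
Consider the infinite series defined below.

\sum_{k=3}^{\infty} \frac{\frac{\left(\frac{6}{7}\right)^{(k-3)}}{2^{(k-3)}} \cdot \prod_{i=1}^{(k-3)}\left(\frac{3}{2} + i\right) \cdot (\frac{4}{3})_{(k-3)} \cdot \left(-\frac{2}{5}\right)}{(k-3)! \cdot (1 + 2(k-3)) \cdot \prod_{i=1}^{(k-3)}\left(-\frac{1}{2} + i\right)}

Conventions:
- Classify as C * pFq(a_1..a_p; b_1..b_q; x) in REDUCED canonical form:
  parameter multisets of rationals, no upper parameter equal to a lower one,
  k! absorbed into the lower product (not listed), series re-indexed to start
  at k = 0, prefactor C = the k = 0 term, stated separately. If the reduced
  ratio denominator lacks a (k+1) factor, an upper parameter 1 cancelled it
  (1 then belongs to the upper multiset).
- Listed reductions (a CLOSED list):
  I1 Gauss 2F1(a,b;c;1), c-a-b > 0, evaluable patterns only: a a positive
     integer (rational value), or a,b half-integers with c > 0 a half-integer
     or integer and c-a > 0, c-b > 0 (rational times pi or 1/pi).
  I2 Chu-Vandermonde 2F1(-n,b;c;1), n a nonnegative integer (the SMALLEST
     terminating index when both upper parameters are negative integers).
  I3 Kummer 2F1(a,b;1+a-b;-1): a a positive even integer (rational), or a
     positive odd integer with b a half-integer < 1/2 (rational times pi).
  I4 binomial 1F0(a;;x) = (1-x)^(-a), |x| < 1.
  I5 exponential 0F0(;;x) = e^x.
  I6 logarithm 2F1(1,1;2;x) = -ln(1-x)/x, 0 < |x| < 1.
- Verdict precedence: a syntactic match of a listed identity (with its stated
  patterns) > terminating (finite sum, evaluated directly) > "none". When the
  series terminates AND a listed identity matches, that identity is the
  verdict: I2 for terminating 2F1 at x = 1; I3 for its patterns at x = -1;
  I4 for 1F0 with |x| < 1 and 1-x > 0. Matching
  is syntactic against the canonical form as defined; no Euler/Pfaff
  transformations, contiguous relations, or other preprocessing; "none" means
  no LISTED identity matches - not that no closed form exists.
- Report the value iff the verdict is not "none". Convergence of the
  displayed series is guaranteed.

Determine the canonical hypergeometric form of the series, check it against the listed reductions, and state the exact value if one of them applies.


With C = -\frac{2}{5}: the canonical form is 2F1(\frac{4}{3}, \frac{5}{2}; \frac{3}{2}; \frac{3}{7}). Verdict: none here - no I1-I6 shape fits x = \frac{3}{7} with lower {\frac{3}{2}}.

Key observation: x = \frac{3}{7} and the lower (2k+1) factor (prefactor -2/5) shifts a half-integer Pochhammer.
Term ratio: r(k) = \frac{3}{7} * (k+\frac{4}{3}) (k+\frac{5}{2}) / [(k+\frac{3}{2}) (k+1)] ; factor over Q: parameters, x = \frac{3}{7}, and C = -\frac{2}{5}.


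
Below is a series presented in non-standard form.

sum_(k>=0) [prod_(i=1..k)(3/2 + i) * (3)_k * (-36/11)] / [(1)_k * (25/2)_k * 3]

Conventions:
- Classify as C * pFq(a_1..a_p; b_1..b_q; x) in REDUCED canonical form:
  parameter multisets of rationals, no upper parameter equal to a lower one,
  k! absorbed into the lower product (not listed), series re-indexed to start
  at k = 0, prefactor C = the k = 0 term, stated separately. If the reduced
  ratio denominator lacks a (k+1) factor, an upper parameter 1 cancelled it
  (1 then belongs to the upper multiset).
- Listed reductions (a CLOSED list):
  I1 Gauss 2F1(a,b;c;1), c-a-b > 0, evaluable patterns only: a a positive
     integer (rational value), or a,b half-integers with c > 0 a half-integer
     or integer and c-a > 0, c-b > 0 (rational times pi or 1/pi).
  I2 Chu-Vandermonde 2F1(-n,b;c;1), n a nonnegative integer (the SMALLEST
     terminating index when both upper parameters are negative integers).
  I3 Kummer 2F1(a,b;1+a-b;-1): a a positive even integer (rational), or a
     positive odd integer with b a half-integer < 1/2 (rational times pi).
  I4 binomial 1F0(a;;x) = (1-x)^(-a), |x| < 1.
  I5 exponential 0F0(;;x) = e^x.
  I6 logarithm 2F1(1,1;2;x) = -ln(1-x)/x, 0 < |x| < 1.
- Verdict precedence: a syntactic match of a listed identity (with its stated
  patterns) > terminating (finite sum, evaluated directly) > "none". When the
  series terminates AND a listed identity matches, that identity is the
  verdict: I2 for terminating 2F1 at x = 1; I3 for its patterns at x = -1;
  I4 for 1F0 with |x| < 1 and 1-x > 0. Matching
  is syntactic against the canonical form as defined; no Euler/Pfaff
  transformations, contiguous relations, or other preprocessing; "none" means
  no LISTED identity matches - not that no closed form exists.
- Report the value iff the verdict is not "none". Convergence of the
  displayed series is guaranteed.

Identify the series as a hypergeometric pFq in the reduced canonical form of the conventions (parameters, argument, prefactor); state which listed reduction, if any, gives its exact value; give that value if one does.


Structural cue: t_0 = -12/11 here, and the running product (C = -12/11, x = 1) telescopes to a rising factorial.
Step ratio: r(k) = 1 * (k+5/2) (k+3) / [(k+25/2) (k+1)] - poly over poly, x = 1 from leading terms; C = -12/11 at k = 0.

Classification (C = -12/11): 2F1 with upper {5/2, 3}, lower {25/2}, argument x = 1. Verdict: Gauss (I1, integer-parameter pattern) applies (x = 1: the Gamma ratio telescopes since c-a-b = 7 > 0 and a = 3 in Z>0). Value: -437/176.


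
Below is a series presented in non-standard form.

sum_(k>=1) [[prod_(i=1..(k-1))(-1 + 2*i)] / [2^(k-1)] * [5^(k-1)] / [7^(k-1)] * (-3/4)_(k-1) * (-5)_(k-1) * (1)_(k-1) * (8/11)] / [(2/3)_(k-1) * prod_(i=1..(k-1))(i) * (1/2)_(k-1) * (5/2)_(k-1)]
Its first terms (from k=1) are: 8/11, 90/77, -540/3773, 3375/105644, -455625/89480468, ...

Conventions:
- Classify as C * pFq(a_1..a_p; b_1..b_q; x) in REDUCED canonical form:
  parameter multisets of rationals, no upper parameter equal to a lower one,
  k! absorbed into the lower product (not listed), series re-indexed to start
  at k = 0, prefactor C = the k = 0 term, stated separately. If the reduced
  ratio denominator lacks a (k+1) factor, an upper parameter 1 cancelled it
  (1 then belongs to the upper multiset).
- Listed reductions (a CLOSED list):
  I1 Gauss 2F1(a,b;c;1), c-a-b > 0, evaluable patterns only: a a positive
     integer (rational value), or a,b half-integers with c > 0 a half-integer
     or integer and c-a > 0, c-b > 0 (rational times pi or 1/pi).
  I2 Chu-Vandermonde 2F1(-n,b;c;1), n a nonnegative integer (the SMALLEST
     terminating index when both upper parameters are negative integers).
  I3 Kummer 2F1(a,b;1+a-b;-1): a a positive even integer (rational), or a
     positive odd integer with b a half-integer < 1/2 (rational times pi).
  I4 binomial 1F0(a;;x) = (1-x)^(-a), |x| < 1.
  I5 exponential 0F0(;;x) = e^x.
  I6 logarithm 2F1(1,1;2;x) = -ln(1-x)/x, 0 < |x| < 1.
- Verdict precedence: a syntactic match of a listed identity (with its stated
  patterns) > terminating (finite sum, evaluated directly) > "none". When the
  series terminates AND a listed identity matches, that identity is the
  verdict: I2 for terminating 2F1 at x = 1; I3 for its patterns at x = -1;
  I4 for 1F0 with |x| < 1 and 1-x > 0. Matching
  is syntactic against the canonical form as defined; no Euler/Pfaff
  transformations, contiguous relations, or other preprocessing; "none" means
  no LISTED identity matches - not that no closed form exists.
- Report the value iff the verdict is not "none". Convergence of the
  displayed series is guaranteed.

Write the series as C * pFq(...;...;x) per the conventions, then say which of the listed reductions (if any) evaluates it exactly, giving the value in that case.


Canonical form: C = 8/11 times 3F2 with upper {-5, -3/4, 1}, lower {2/3, 5/2}, x = 5/7. Verdict: terminating. With -5 upstairs the series is a 6-term polynomial sum; evaluated term by term. Hence: 31221916679/17538171728.

The tell: from the first term 8/11: the two geometric factors (prefactor 8/11) combine into one argument.
Consecutive-term ratio: r(k) = (5/7) * (k-5) (k-3/4) (k+1) / [(k+2/3) (k+5/2) (k+1)] - rational; roots negated = parameters, x = (5/7), C = 8/11.


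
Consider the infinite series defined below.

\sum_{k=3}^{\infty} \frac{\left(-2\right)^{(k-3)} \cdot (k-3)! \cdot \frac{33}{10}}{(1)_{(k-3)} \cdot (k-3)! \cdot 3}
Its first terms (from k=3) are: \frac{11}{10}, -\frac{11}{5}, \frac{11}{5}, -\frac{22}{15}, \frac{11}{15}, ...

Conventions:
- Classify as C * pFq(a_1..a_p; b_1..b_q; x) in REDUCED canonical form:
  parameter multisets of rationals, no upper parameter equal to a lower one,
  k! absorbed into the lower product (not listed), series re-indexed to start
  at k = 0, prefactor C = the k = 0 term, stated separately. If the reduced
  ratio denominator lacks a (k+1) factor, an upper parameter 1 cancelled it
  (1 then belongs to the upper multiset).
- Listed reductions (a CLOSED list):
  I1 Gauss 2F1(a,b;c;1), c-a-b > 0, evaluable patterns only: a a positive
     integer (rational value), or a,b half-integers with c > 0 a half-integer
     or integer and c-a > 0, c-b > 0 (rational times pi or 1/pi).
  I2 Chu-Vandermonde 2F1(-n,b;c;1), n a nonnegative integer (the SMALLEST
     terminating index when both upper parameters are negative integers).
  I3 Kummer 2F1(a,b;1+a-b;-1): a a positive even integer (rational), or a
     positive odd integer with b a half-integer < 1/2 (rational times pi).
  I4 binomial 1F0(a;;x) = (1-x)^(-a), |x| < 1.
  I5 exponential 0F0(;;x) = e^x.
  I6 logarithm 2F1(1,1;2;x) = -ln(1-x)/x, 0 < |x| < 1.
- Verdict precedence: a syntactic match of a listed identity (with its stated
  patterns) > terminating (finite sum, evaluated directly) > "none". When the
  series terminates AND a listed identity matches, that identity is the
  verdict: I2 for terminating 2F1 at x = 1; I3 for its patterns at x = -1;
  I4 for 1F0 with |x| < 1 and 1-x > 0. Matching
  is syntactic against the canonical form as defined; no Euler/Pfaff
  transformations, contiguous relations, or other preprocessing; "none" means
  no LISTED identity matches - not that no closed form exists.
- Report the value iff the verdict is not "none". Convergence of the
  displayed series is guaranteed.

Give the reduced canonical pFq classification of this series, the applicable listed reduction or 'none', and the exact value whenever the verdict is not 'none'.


Prefactor \frac{11}{10}, argument -2: 0F0 with upper {-} over lower {-}. Verdict at x = -2: exponential (I5) matches (the 0F0 exponential series at x = -2). Sum: \frac{11}{10} \cdot e^{-2}.

Structural cue: with t_0 = \frac{11}{10}, the parameter 1 appears in both the upper and lower lists and cancels.
Ratio: r(k) = -2 * 1 / [(k+1)] - rational in k. x = -2; t_0 = \frac{11}{10}; negate the roots.


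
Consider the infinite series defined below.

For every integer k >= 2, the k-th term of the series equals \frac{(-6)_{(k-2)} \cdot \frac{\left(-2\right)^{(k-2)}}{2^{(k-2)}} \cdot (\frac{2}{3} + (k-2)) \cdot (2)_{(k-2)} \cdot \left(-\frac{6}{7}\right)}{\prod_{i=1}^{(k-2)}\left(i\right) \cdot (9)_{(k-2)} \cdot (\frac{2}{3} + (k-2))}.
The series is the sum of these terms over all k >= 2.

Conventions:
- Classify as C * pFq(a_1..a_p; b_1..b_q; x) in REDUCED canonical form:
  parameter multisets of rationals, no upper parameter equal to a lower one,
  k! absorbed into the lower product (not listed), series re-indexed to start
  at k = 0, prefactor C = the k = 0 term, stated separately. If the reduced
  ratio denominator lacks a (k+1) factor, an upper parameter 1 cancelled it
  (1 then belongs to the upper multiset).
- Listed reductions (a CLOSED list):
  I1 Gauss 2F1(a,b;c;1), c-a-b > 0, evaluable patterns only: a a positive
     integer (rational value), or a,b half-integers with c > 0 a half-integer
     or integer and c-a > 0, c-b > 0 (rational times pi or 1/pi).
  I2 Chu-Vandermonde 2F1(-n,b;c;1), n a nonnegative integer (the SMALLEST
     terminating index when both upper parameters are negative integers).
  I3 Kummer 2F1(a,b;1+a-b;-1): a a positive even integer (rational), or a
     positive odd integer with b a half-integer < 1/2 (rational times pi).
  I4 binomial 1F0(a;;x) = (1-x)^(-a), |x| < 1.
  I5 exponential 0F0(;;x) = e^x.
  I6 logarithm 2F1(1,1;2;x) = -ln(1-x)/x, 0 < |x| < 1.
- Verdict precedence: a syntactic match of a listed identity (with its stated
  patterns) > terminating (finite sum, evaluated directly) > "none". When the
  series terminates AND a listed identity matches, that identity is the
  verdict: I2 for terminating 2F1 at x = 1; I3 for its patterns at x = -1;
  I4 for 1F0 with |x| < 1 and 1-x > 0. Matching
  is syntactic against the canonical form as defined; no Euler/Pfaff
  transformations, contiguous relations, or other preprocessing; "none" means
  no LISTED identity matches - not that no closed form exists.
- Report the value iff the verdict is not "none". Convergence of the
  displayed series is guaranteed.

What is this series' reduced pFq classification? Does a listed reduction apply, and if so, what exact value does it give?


The series (x = -1) is 2F1: upper {-6, 2}, lower {9}, prefactor -\frac{6}{7}. Verdict: Kummer's theorem (I3) matches (x = -1; c = 9 equals 1+a-b for upper {-6, 2}: listed pattern). Hence: -\frac{24}{7}.

First insight: x = -1 and the factor k + 2/3 cancels (top and bottom), leaving prefactor -6/7.
Step ratio: r(k) = -1 * (k-6) (k+2) / [(k+9) (k+1)] - rational; roots negated = parameters, x = -1, C = -\frac{6}{7}.


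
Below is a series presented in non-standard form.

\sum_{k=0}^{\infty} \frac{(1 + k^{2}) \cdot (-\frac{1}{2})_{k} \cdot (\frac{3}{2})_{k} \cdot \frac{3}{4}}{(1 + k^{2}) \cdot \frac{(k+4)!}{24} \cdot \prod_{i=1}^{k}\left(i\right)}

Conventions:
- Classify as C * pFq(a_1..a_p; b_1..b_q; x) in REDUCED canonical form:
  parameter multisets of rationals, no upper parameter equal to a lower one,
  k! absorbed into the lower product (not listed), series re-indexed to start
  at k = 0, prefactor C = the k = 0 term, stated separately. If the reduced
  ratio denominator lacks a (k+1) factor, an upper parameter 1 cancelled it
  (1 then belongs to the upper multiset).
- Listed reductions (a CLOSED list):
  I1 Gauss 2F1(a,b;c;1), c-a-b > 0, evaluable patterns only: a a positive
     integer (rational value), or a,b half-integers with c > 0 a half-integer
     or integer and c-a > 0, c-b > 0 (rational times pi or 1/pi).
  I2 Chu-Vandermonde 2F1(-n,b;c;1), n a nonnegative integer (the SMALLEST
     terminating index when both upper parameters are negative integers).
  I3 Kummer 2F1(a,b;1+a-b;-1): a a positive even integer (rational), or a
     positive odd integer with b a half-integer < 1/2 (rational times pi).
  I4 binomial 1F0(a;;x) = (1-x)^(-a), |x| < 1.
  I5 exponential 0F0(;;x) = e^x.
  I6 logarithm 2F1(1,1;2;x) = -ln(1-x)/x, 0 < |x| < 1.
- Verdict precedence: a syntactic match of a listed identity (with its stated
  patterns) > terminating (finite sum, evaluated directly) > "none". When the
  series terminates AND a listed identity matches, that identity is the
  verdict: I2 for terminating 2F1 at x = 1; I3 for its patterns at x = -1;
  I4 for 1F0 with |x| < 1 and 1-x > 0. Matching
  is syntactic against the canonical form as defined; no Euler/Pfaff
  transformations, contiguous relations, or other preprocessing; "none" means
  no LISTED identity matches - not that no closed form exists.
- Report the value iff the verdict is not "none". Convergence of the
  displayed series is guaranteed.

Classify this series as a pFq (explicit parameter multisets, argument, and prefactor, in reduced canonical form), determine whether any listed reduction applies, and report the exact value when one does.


Prefactor \frac{3}{4}, argument 1: 2F1 with upper {-\frac{1}{2}, \frac{3}{2}} over lower {5}. Verdict: Gauss (I1, half-integer pattern) applies (x = 1; upper {-\frac{1}{2}, \frac{3}{2}} half-integers, c = 5 in the evaluable pattern). Sum: \frac{1024}{525} / \pi.

Key step: with t_0 = \frac{3}{4}, the product of the first k integers (prefactor 3/4) is k!.
Ratio: r(k) = 1 * (k-\frac{1}{2}) (k+\frac{3}{2}) / [(k+5) (k+1)] - rational; roots negated = parameters, x = 1, C = \frac{3}{4}.


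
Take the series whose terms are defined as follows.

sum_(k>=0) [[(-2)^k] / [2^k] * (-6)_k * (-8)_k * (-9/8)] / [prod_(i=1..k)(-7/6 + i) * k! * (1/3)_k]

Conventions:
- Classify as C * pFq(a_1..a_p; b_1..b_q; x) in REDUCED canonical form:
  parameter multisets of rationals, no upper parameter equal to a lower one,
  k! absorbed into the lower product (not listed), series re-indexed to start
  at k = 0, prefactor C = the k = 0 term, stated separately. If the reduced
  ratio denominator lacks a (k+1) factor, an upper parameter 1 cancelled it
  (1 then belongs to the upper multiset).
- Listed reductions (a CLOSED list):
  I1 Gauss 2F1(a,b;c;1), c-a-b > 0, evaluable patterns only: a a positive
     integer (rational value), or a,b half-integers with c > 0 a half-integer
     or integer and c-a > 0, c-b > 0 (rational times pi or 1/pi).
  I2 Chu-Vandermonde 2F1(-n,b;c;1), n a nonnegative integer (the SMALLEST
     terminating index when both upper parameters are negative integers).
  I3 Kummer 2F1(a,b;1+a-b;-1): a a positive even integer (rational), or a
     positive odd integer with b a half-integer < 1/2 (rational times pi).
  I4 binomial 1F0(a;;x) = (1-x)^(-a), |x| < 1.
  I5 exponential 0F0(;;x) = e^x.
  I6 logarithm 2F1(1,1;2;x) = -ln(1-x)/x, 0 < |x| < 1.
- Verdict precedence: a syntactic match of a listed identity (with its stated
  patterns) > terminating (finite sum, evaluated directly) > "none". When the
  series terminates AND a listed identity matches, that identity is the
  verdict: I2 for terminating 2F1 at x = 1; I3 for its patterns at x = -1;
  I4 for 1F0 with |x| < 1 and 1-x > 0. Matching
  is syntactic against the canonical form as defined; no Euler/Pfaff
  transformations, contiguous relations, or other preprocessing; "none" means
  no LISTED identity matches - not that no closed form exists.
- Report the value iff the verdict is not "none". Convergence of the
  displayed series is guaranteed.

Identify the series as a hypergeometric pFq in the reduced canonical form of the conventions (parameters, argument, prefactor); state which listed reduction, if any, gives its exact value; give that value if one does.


Prefactor -9/8, argument -1: 2F2 with upper {-8, -6} over lower {-1/6, 1/3}. Verdict: terminating. With -6 upstairs the series is a 7-term polynomial sum; evaluated term by term. Its exact value is -3991262265/997832.

Structural cue: x = (-1) and the lower running product (C = -9/8, x = -1) is a rising factorial.
Term ratio: r(k) = (-1) * (k-8) (k-6) / [(k-1/6) (k+1/3) (k+1)] - poly over poly, x = (-1) from leading terms; C = -9/8 at k = 0.
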